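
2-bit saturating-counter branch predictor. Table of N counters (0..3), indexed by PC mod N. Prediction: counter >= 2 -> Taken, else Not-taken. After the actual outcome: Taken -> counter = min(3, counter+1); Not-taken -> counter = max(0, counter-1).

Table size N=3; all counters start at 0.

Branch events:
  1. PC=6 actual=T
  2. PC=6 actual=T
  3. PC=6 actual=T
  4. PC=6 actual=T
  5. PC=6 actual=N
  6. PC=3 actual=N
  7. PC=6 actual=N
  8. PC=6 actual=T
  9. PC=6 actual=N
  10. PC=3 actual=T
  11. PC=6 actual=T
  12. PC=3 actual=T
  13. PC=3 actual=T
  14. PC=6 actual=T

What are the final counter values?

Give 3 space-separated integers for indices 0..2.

Ev 1: PC=6 idx=0 pred=N actual=T -> ctr[0]=1
Ev 2: PC=6 idx=0 pred=N actual=T -> ctr[0]=2
Ev 3: PC=6 idx=0 pred=T actual=T -> ctr[0]=3
Ev 4: PC=6 idx=0 pred=T actual=T -> ctr[0]=3
Ev 5: PC=6 idx=0 pred=T actual=N -> ctr[0]=2
Ev 6: PC=3 idx=0 pred=T actual=N -> ctr[0]=1
Ev 7: PC=6 idx=0 pred=N actual=N -> ctr[0]=0
Ev 8: PC=6 idx=0 pred=N actual=T -> ctr[0]=1
Ev 9: PC=6 idx=0 pred=N actual=N -> ctr[0]=0
Ev 10: PC=3 idx=0 pred=N actual=T -> ctr[0]=1
Ev 11: PC=6 idx=0 pred=N actual=T -> ctr[0]=2
Ev 12: PC=3 idx=0 pred=T actual=T -> ctr[0]=3
Ev 13: PC=3 idx=0 pred=T actual=T -> ctr[0]=3
Ev 14: PC=6 idx=0 pred=T actual=T -> ctr[0]=3

Answer: 3 0 0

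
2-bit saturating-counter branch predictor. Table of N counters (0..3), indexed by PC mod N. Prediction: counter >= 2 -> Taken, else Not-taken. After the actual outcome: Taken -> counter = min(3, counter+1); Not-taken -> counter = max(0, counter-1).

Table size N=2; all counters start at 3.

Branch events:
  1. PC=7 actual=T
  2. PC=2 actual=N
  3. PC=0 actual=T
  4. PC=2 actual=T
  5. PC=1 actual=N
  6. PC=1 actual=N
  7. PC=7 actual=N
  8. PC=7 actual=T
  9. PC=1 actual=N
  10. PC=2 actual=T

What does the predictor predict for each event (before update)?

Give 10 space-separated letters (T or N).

Ev 1: PC=7 idx=1 pred=T actual=T -> ctr[1]=3
Ev 2: PC=2 idx=0 pred=T actual=N -> ctr[0]=2
Ev 3: PC=0 idx=0 pred=T actual=T -> ctr[0]=3
Ev 4: PC=2 idx=0 pred=T actual=T -> ctr[0]=3
Ev 5: PC=1 idx=1 pred=T actual=N -> ctr[1]=2
Ev 6: PC=1 idx=1 pred=T actual=N -> ctr[1]=1
Ev 7: PC=7 idx=1 pred=N actual=N -> ctr[1]=0
Ev 8: PC=7 idx=1 pred=N actual=T -> ctr[1]=1
Ev 9: PC=1 idx=1 pred=N actual=N -> ctr[1]=0
Ev 10: PC=2 idx=0 pred=T actual=T -> ctr[0]=3

Answer: T T T T T T N N N T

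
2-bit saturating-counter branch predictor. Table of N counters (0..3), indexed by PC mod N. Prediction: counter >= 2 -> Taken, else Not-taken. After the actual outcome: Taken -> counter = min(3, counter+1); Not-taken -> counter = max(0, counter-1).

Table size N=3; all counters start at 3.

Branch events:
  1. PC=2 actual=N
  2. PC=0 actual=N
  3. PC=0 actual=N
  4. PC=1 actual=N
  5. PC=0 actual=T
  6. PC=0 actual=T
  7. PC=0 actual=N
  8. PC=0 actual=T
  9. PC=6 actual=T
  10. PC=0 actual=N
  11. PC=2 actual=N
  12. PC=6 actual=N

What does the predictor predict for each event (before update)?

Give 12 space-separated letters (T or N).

Ev 1: PC=2 idx=2 pred=T actual=N -> ctr[2]=2
Ev 2: PC=0 idx=0 pred=T actual=N -> ctr[0]=2
Ev 3: PC=0 idx=0 pred=T actual=N -> ctr[0]=1
Ev 4: PC=1 idx=1 pred=T actual=N -> ctr[1]=2
Ev 5: PC=0 idx=0 pred=N actual=T -> ctr[0]=2
Ev 6: PC=0 idx=0 pred=T actual=T -> ctr[0]=3
Ev 7: PC=0 idx=0 pred=T actual=N -> ctr[0]=2
Ev 8: PC=0 idx=0 pred=T actual=T -> ctr[0]=3
Ev 9: PC=6 idx=0 pred=T actual=T -> ctr[0]=3
Ev 10: PC=0 idx=0 pred=T actual=N -> ctr[0]=2
Ev 11: PC=2 idx=2 pred=T actual=N -> ctr[2]=1
Ev 12: PC=6 idx=0 pred=T actual=N -> ctr[0]=1

Answer: T T T T N T T T T T T T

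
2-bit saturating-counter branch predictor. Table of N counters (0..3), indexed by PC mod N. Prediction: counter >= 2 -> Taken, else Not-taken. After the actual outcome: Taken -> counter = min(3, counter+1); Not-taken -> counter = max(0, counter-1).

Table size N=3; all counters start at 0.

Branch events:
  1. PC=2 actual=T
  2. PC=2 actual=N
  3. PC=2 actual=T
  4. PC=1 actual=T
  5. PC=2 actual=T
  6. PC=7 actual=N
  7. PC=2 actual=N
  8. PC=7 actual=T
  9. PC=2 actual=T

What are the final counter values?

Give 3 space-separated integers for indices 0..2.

Answer: 0 1 2

Derivation:
Ev 1: PC=2 idx=2 pred=N actual=T -> ctr[2]=1
Ev 2: PC=2 idx=2 pred=N actual=N -> ctr[2]=0
Ev 3: PC=2 idx=2 pred=N actual=T -> ctr[2]=1
Ev 4: PC=1 idx=1 pred=N actual=T -> ctr[1]=1
Ev 5: PC=2 idx=2 pred=N actual=T -> ctr[2]=2
Ev 6: PC=7 idx=1 pred=N actual=N -> ctr[1]=0
Ev 7: PC=2 idx=2 pred=T actual=N -> ctr[2]=1
Ev 8: PC=7 idx=1 pred=N actual=T -> ctr[1]=1
Ev 9: PC=2 idx=2 pred=N actual=T -> ctr[2]=2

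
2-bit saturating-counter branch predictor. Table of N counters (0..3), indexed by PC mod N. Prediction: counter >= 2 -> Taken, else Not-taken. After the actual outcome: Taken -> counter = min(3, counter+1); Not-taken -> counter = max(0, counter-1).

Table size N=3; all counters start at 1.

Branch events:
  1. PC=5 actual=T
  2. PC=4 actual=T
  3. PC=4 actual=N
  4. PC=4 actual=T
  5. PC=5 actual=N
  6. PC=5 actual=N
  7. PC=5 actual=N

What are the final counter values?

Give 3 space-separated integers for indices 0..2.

Ev 1: PC=5 idx=2 pred=N actual=T -> ctr[2]=2
Ev 2: PC=4 idx=1 pred=N actual=T -> ctr[1]=2
Ev 3: PC=4 idx=1 pred=T actual=N -> ctr[1]=1
Ev 4: PC=4 idx=1 pred=N actual=T -> ctr[1]=2
Ev 5: PC=5 idx=2 pred=T actual=N -> ctr[2]=1
Ev 6: PC=5 idx=2 pred=N actual=N -> ctr[2]=0
Ev 7: PC=5 idx=2 pred=N actual=N -> ctr[2]=0

Answer: 1 2 0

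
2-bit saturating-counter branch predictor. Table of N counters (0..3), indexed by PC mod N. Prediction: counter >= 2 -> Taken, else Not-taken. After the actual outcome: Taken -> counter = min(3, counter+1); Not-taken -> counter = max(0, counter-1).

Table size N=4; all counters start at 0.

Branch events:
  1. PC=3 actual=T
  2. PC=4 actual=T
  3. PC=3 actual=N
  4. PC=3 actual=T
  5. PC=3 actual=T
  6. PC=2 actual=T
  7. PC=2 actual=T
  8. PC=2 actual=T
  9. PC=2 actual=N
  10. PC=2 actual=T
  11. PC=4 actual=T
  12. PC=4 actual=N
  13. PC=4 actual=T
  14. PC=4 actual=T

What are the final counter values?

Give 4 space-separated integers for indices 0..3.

Answer: 3 0 3 2

Derivation:
Ev 1: PC=3 idx=3 pred=N actual=T -> ctr[3]=1
Ev 2: PC=4 idx=0 pred=N actual=T -> ctr[0]=1
Ev 3: PC=3 idx=3 pred=N actual=N -> ctr[3]=0
Ev 4: PC=3 idx=3 pred=N actual=T -> ctr[3]=1
Ev 5: PC=3 idx=3 pred=N actual=T -> ctr[3]=2
Ev 6: PC=2 idx=2 pred=N actual=T -> ctr[2]=1
Ev 7: PC=2 idx=2 pred=N actual=T -> ctr[2]=2
Ev 8: PC=2 idx=2 pred=T actual=T -> ctr[2]=3
Ev 9: PC=2 idx=2 pred=T actual=N -> ctr[2]=2
Ev 10: PC=2 idx=2 pred=T actual=T -> ctr[2]=3
Ev 11: PC=4 idx=0 pred=N actual=T -> ctr[0]=2
Ev 12: PC=4 idx=0 pred=T actual=N -> ctr[0]=1
Ev 13: PC=4 idx=0 pred=N actual=T -> ctr[0]=2
Ev 14: PC=4 idx=0 pred=T actual=T -> ctr[0]=3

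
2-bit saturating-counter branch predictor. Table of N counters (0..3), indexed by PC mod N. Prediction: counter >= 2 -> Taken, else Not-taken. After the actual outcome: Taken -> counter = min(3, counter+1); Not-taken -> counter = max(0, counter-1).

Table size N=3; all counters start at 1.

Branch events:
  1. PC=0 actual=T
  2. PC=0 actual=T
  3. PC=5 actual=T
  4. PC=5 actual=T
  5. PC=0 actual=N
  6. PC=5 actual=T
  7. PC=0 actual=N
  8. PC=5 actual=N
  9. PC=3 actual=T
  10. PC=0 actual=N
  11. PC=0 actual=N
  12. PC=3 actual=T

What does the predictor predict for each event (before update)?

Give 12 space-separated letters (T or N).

Answer: N T N T T T T T N T N N

Derivation:
Ev 1: PC=0 idx=0 pred=N actual=T -> ctr[0]=2
Ev 2: PC=0 idx=0 pred=T actual=T -> ctr[0]=3
Ev 3: PC=5 idx=2 pred=N actual=T -> ctr[2]=2
Ev 4: PC=5 idx=2 pred=T actual=T -> ctr[2]=3
Ev 5: PC=0 idx=0 pred=T actual=N -> ctr[0]=2
Ev 6: PC=5 idx=2 pred=T actual=T -> ctr[2]=3
Ev 7: PC=0 idx=0 pred=T actual=N -> ctr[0]=1
Ev 8: PC=5 idx=2 pred=T actual=N -> ctr[2]=2
Ev 9: PC=3 idx=0 pred=N actual=T -> ctr[0]=2
Ev 10: PC=0 idx=0 pred=T actual=N -> ctr[0]=1
Ev 11: PC=0 idx=0 pred=N actual=N -> ctr[0]=0
Ev 12: PC=3 idx=0 pred=N actual=T -> ctr[0]=1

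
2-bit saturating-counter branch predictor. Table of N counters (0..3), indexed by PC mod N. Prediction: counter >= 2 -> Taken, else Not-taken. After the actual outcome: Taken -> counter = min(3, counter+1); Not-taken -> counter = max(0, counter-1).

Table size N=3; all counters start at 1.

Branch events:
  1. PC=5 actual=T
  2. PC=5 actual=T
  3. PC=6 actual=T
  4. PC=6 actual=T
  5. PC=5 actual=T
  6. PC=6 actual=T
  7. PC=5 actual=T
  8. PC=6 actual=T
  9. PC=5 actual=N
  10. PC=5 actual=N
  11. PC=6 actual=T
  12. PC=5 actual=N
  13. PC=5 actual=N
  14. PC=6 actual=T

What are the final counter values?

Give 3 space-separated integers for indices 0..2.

Ev 1: PC=5 idx=2 pred=N actual=T -> ctr[2]=2
Ev 2: PC=5 idx=2 pred=T actual=T -> ctr[2]=3
Ev 3: PC=6 idx=0 pred=N actual=T -> ctr[0]=2
Ev 4: PC=6 idx=0 pred=T actual=T -> ctr[0]=3
Ev 5: PC=5 idx=2 pred=T actual=T -> ctr[2]=3
Ev 6: PC=6 idx=0 pred=T actual=T -> ctr[0]=3
Ev 7: PC=5 idx=2 pred=T actual=T -> ctr[2]=3
Ev 8: PC=6 idx=0 pred=T actual=T -> ctr[0]=3
Ev 9: PC=5 idx=2 pred=T actual=N -> ctr[2]=2
Ev 10: PC=5 idx=2 pred=T actual=N -> ctr[2]=1
Ev 11: PC=6 idx=0 pred=T actual=T -> ctr[0]=3
Ev 12: PC=5 idx=2 pred=N actual=N -> ctr[2]=0
Ev 13: PC=5 idx=2 pred=N actual=N -> ctr[2]=0
Ev 14: PC=6 idx=0 pred=T actual=T -> ctr[0]=3

Answer: 3 1 0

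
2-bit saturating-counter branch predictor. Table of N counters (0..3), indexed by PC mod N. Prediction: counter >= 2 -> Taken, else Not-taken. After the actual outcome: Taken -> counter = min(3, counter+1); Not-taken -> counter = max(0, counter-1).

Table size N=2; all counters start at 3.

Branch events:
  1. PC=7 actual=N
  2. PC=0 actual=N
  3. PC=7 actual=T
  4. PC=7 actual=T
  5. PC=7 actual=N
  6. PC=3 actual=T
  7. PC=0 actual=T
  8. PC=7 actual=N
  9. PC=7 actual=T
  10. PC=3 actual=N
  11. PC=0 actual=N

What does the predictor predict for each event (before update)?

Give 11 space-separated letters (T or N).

Ev 1: PC=7 idx=1 pred=T actual=N -> ctr[1]=2
Ev 2: PC=0 idx=0 pred=T actual=N -> ctr[0]=2
Ev 3: PC=7 idx=1 pred=T actual=T -> ctr[1]=3
Ev 4: PC=7 idx=1 pred=T actual=T -> ctr[1]=3
Ev 5: PC=7 idx=1 pred=T actual=N -> ctr[1]=2
Ev 6: PC=3 idx=1 pred=T actual=T -> ctr[1]=3
Ev 7: PC=0 idx=0 pred=T actual=T -> ctr[0]=3
Ev 8: PC=7 idx=1 pred=T actual=N -> ctr[1]=2
Ev 9: PC=7 idx=1 pred=T actual=T -> ctr[1]=3
Ev 10: PC=3 idx=1 pred=T actual=N -> ctr[1]=2
Ev 11: PC=0 idx=0 pred=T actual=N -> ctr[0]=2

Answer: T T T T T T T T T T T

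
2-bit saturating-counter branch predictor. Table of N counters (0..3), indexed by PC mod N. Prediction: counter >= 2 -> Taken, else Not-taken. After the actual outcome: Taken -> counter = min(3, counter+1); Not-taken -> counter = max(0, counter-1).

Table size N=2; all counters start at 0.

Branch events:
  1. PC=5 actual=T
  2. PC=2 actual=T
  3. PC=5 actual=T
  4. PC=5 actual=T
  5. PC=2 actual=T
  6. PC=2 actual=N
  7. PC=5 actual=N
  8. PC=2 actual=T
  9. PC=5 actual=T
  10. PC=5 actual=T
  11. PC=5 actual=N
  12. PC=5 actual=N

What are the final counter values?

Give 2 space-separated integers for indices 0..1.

Answer: 2 1

Derivation:
Ev 1: PC=5 idx=1 pred=N actual=T -> ctr[1]=1
Ev 2: PC=2 idx=0 pred=N actual=T -> ctr[0]=1
Ev 3: PC=5 idx=1 pred=N actual=T -> ctr[1]=2
Ev 4: PC=5 idx=1 pred=T actual=T -> ctr[1]=3
Ev 5: PC=2 idx=0 pred=N actual=T -> ctr[0]=2
Ev 6: PC=2 idx=0 pred=T actual=N -> ctr[0]=1
Ev 7: PC=5 idx=1 pred=T actual=N -> ctr[1]=2
Ev 8: PC=2 idx=0 pred=N actual=T -> ctr[0]=2
Ev 9: PC=5 idx=1 pred=T actual=T -> ctr[1]=3
Ev 10: PC=5 idx=1 pred=T actual=T -> ctr[1]=3
Ev 11: PC=5 idx=1 pred=T actual=N -> ctr[1]=2
Ev 12: PC=5 idx=1 pred=T actual=N -> ctr[1]=1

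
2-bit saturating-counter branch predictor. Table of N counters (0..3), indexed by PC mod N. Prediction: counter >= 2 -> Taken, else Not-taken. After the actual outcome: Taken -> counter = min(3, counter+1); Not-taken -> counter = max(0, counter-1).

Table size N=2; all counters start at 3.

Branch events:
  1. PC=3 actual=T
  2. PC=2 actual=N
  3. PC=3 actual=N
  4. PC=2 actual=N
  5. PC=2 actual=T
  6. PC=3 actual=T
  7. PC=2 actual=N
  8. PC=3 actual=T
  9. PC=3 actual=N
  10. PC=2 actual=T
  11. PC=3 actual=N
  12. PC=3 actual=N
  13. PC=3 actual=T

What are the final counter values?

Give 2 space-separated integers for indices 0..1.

Ev 1: PC=3 idx=1 pred=T actual=T -> ctr[1]=3
Ev 2: PC=2 idx=0 pred=T actual=N -> ctr[0]=2
Ev 3: PC=3 idx=1 pred=T actual=N -> ctr[1]=2
Ev 4: PC=2 idx=0 pred=T actual=N -> ctr[0]=1
Ev 5: PC=2 idx=0 pred=N actual=T -> ctr[0]=2
Ev 6: PC=3 idx=1 pred=T actual=T -> ctr[1]=3
Ev 7: PC=2 idx=0 pred=T actual=N -> ctr[0]=1
Ev 8: PC=3 idx=1 pred=T actual=T -> ctr[1]=3
Ev 9: PC=3 idx=1 pred=T actual=N -> ctr[1]=2
Ev 10: PC=2 idx=0 pred=N actual=T -> ctr[0]=2
Ev 11: PC=3 idx=1 pred=T actual=N -> ctr[1]=1
Ev 12: PC=3 idx=1 pred=N actual=N -> ctr[1]=0
Ev 13: PC=3 idx=1 pred=N actual=T -> ctr[1]=1

Answer: 2 1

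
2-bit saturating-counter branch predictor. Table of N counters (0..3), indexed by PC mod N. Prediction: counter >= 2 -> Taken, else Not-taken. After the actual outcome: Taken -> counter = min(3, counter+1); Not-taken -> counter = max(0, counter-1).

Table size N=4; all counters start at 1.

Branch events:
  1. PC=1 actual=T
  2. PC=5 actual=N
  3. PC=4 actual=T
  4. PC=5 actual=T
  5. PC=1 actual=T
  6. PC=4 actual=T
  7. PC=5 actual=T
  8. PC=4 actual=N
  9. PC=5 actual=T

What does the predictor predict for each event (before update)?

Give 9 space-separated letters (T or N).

Ev 1: PC=1 idx=1 pred=N actual=T -> ctr[1]=2
Ev 2: PC=5 idx=1 pred=T actual=N -> ctr[1]=1
Ev 3: PC=4 idx=0 pred=N actual=T -> ctr[0]=2
Ev 4: PC=5 idx=1 pred=N actual=T -> ctr[1]=2
Ev 5: PC=1 idx=1 pred=T actual=T -> ctr[1]=3
Ev 6: PC=4 idx=0 pred=T actual=T -> ctr[0]=3
Ev 7: PC=5 idx=1 pred=T actual=T -> ctr[1]=3
Ev 8: PC=4 idx=0 pred=T actual=N -> ctr[0]=2
Ev 9: PC=5 idx=1 pred=T actual=T -> ctr[1]=3

Answer: N T N N T T T T T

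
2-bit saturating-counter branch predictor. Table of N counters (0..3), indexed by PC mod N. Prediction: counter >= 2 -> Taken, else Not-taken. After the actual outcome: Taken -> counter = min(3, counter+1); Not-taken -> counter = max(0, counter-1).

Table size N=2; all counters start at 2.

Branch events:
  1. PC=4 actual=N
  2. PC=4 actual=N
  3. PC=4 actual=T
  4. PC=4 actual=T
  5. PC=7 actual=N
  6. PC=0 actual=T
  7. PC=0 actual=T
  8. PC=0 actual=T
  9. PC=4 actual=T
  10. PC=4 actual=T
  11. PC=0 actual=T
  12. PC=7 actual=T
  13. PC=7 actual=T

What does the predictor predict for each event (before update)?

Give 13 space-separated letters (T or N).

Ev 1: PC=4 idx=0 pred=T actual=N -> ctr[0]=1
Ev 2: PC=4 idx=0 pred=N actual=N -> ctr[0]=0
Ev 3: PC=4 idx=0 pred=N actual=T -> ctr[0]=1
Ev 4: PC=4 idx=0 pred=N actual=T -> ctr[0]=2
Ev 5: PC=7 idx=1 pred=T actual=N -> ctr[1]=1
Ev 6: PC=0 idx=0 pred=T actual=T -> ctr[0]=3
Ev 7: PC=0 idx=0 pred=T actual=T -> ctr[0]=3
Ev 8: PC=0 idx=0 pred=T actual=T -> ctr[0]=3
Ev 9: PC=4 idx=0 pred=T actual=T -> ctr[0]=3
Ev 10: PC=4 idx=0 pred=T actual=T -> ctr[0]=3
Ev 11: PC=0 idx=0 pred=T actual=T -> ctr[0]=3
Ev 12: PC=7 idx=1 pred=N actual=T -> ctr[1]=2
Ev 13: PC=7 idx=1 pred=T actual=T -> ctr[1]=3

Answer: T N N N T T T T T T T N T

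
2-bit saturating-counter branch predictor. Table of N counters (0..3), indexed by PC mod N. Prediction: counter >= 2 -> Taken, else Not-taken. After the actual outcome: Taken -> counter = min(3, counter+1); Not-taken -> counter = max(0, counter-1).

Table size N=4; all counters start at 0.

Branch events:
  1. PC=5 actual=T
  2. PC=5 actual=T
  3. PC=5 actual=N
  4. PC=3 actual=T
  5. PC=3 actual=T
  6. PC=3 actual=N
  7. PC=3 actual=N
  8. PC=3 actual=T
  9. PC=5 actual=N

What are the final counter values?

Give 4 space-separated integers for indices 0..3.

Ev 1: PC=5 idx=1 pred=N actual=T -> ctr[1]=1
Ev 2: PC=5 idx=1 pred=N actual=T -> ctr[1]=2
Ev 3: PC=5 idx=1 pred=T actual=N -> ctr[1]=1
Ev 4: PC=3 idx=3 pred=N actual=T -> ctr[3]=1
Ev 5: PC=3 idx=3 pred=N actual=T -> ctr[3]=2
Ev 6: PC=3 idx=3 pred=T actual=N -> ctr[3]=1
Ev 7: PC=3 idx=3 pred=N actual=N -> ctr[3]=0
Ev 8: PC=3 idx=3 pred=N actual=T -> ctr[3]=1
Ev 9: PC=5 idx=1 pred=N actual=N -> ctr[1]=0

Answer: 0 0 0 1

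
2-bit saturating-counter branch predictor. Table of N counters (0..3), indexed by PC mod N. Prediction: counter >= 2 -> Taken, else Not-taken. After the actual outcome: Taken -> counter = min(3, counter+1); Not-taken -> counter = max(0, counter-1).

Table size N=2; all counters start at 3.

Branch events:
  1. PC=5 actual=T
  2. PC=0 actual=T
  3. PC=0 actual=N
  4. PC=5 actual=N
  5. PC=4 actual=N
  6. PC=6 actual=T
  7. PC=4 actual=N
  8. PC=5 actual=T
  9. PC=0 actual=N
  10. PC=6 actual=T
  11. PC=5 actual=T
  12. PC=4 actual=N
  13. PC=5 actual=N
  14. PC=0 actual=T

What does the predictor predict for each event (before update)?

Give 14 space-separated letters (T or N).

Ev 1: PC=5 idx=1 pred=T actual=T -> ctr[1]=3
Ev 2: PC=0 idx=0 pred=T actual=T -> ctr[0]=3
Ev 3: PC=0 idx=0 pred=T actual=N -> ctr[0]=2
Ev 4: PC=5 idx=1 pred=T actual=N -> ctr[1]=2
Ev 5: PC=4 idx=0 pred=T actual=N -> ctr[0]=1
Ev 6: PC=6 idx=0 pred=N actual=T -> ctr[0]=2
Ev 7: PC=4 idx=0 pred=T actual=N -> ctr[0]=1
Ev 8: PC=5 idx=1 pred=T actual=T -> ctr[1]=3
Ev 9: PC=0 idx=0 pred=N actual=N -> ctr[0]=0
Ev 10: PC=6 idx=0 pred=N actual=T -> ctr[0]=1
Ev 11: PC=5 idx=1 pred=T actual=T -> ctr[1]=3
Ev 12: PC=4 idx=0 pred=N actual=N -> ctr[0]=0
Ev 13: PC=5 idx=1 pred=T actual=N -> ctr[1]=2
Ev 14: PC=0 idx=0 pred=N actual=T -> ctr[0]=1

Answer: T T T T T N T T N N T N T N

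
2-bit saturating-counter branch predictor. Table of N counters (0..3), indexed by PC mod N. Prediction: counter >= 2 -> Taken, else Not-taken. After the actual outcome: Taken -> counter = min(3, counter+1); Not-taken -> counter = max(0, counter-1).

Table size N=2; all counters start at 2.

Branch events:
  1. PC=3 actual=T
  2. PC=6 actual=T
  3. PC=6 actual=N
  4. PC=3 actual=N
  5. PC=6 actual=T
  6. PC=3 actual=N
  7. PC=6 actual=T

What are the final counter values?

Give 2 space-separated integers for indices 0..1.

Answer: 3 1

Derivation:
Ev 1: PC=3 idx=1 pred=T actual=T -> ctr[1]=3
Ev 2: PC=6 idx=0 pred=T actual=T -> ctr[0]=3
Ev 3: PC=6 idx=0 pred=T actual=N -> ctr[0]=2
Ev 4: PC=3 idx=1 pred=T actual=N -> ctr[1]=2
Ev 5: PC=6 idx=0 pred=T actual=T -> ctr[0]=3
Ev 6: PC=3 idx=1 pred=T actual=N -> ctr[1]=1
Ev 7: PC=6 idx=0 pred=T actual=T -> ctr[0]=3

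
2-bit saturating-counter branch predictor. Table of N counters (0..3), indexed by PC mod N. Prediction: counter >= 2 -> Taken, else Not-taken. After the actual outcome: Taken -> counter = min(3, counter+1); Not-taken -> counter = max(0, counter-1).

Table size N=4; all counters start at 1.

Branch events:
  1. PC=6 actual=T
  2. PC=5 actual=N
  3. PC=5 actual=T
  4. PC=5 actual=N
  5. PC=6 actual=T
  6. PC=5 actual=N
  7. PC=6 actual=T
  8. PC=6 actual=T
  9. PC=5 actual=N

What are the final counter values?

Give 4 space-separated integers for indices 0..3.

Answer: 1 0 3 1

Derivation:
Ev 1: PC=6 idx=2 pred=N actual=T -> ctr[2]=2
Ev 2: PC=5 idx=1 pred=N actual=N -> ctr[1]=0
Ev 3: PC=5 idx=1 pred=N actual=T -> ctr[1]=1
Ev 4: PC=5 idx=1 pred=N actual=N -> ctr[1]=0
Ev 5: PC=6 idx=2 pred=T actual=T -> ctr[2]=3
Ev 6: PC=5 idx=1 pred=N actual=N -> ctr[1]=0
Ev 7: PC=6 idx=2 pred=T actual=T -> ctr[2]=3
Ev 8: PC=6 idx=2 pred=T actual=T -> ctr[2]=3
Ev 9: PC=5 idx=1 pred=N actual=N -> ctr[1]=0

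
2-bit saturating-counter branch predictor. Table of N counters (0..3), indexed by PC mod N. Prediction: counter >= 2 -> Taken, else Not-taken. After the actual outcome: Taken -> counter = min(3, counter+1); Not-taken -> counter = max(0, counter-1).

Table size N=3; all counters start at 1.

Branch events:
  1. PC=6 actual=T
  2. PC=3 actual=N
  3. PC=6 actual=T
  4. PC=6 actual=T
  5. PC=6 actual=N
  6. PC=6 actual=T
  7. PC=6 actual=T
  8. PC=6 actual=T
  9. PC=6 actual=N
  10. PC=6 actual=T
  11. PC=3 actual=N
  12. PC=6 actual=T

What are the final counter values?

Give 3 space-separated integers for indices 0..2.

Ev 1: PC=6 idx=0 pred=N actual=T -> ctr[0]=2
Ev 2: PC=3 idx=0 pred=T actual=N -> ctr[0]=1
Ev 3: PC=6 idx=0 pred=N actual=T -> ctr[0]=2
Ev 4: PC=6 idx=0 pred=T actual=T -> ctr[0]=3
Ev 5: PC=6 idx=0 pred=T actual=N -> ctr[0]=2
Ev 6: PC=6 idx=0 pred=T actual=T -> ctr[0]=3
Ev 7: PC=6 idx=0 pred=T actual=T -> ctr[0]=3
Ev 8: PC=6 idx=0 pred=T actual=T -> ctr[0]=3
Ev 9: PC=6 idx=0 pred=T actual=N -> ctr[0]=2
Ev 10: PC=6 idx=0 pred=T actual=T -> ctr[0]=3
Ev 11: PC=3 idx=0 pred=T actual=N -> ctr[0]=2
Ev 12: PC=6 idx=0 pred=T actual=T -> ctr[0]=3

Answer: 3 1 1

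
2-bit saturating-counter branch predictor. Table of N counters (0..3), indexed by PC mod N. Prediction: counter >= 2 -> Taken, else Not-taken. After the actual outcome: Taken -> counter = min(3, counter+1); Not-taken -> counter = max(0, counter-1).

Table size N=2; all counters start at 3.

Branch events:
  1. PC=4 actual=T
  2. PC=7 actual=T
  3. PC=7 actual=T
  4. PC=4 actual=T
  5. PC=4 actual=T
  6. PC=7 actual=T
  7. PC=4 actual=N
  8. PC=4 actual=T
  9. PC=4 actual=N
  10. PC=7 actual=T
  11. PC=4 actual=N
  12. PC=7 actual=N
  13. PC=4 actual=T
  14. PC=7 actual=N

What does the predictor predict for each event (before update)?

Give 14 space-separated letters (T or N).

Ev 1: PC=4 idx=0 pred=T actual=T -> ctr[0]=3
Ev 2: PC=7 idx=1 pred=T actual=T -> ctr[1]=3
Ev 3: PC=7 idx=1 pred=T actual=T -> ctr[1]=3
Ev 4: PC=4 idx=0 pred=T actual=T -> ctr[0]=3
Ev 5: PC=4 idx=0 pred=T actual=T -> ctr[0]=3
Ev 6: PC=7 idx=1 pred=T actual=T -> ctr[1]=3
Ev 7: PC=4 idx=0 pred=T actual=N -> ctr[0]=2
Ev 8: PC=4 idx=0 pred=T actual=T -> ctr[0]=3
Ev 9: PC=4 idx=0 pred=T actual=N -> ctr[0]=2
Ev 10: PC=7 idx=1 pred=T actual=T -> ctr[1]=3
Ev 11: PC=4 idx=0 pred=T actual=N -> ctr[0]=1
Ev 12: PC=7 idx=1 pred=T actual=N -> ctr[1]=2
Ev 13: PC=4 idx=0 pred=N actual=T -> ctr[0]=2
Ev 14: PC=7 idx=1 pred=T actual=N -> ctr[1]=1

Answer: T T T T T T T T T T T T N T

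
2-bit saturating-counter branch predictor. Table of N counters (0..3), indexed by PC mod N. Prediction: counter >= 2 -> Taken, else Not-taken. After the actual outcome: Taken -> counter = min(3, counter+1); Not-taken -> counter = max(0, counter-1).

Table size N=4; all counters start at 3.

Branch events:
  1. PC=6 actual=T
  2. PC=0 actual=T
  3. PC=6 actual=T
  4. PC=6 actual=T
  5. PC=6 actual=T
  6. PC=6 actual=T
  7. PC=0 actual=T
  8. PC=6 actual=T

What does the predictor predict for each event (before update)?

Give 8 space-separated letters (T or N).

Answer: T T T T T T T T

Derivation:
Ev 1: PC=6 idx=2 pred=T actual=T -> ctr[2]=3
Ev 2: PC=0 idx=0 pred=T actual=T -> ctr[0]=3
Ev 3: PC=6 idx=2 pred=T actual=T -> ctr[2]=3
Ev 4: PC=6 idx=2 pred=T actual=T -> ctr[2]=3
Ev 5: PC=6 idx=2 pred=T actual=T -> ctr[2]=3
Ev 6: PC=6 idx=2 pred=T actual=T -> ctr[2]=3
Ev 7: PC=0 idx=0 pred=T actual=T -> ctr[0]=3
Ev 8: PC=6 idx=2 pred=T actual=T -> ctr[2]=3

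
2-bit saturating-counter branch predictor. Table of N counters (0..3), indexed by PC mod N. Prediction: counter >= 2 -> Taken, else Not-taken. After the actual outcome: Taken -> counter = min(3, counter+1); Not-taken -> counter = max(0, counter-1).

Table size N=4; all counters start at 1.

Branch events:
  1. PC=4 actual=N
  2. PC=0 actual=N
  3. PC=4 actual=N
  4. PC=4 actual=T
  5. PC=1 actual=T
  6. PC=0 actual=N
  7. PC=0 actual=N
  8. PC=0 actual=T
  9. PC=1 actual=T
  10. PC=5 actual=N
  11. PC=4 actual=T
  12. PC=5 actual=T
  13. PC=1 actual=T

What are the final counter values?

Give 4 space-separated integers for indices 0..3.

Answer: 2 3 1 1

Derivation:
Ev 1: PC=4 idx=0 pred=N actual=N -> ctr[0]=0
Ev 2: PC=0 idx=0 pred=N actual=N -> ctr[0]=0
Ev 3: PC=4 idx=0 pred=N actual=N -> ctr[0]=0
Ev 4: PC=4 idx=0 pred=N actual=T -> ctr[0]=1
Ev 5: PC=1 idx=1 pred=N actual=T -> ctr[1]=2
Ev 6: PC=0 idx=0 pred=N actual=N -> ctr[0]=0
Ev 7: PC=0 idx=0 pred=N actual=N -> ctr[0]=0
Ev 8: PC=0 idx=0 pred=N actual=T -> ctr[0]=1
Ev 9: PC=1 idx=1 pred=T actual=T -> ctr[1]=3
Ev 10: PC=5 idx=1 pred=T actual=N -> ctr[1]=2
Ev 11: PC=4 idx=0 pred=N actual=T -> ctr[0]=2
Ev 12: PC=5 idx=1 pred=T actual=T -> ctr[1]=3
Ev 13: PC=1 idx=1 pred=T actual=T -> ctr[1]=3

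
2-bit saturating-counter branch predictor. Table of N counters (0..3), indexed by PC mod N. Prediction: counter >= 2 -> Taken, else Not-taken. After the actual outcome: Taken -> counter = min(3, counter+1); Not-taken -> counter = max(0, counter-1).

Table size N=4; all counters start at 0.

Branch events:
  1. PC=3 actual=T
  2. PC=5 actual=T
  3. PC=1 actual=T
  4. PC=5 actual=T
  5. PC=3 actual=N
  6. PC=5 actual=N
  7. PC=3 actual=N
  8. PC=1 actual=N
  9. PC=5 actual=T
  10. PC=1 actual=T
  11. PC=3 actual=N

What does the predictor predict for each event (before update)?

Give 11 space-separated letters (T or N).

Ev 1: PC=3 idx=3 pred=N actual=T -> ctr[3]=1
Ev 2: PC=5 idx=1 pred=N actual=T -> ctr[1]=1
Ev 3: PC=1 idx=1 pred=N actual=T -> ctr[1]=2
Ev 4: PC=5 idx=1 pred=T actual=T -> ctr[1]=3
Ev 5: PC=3 idx=3 pred=N actual=N -> ctr[3]=0
Ev 6: PC=5 idx=1 pred=T actual=N -> ctr[1]=2
Ev 7: PC=3 idx=3 pred=N actual=N -> ctr[3]=0
Ev 8: PC=1 idx=1 pred=T actual=N -> ctr[1]=1
Ev 9: PC=5 idx=1 pred=N actual=T -> ctr[1]=2
Ev 10: PC=1 idx=1 pred=T actual=T -> ctr[1]=3
Ev 11: PC=3 idx=3 pred=N actual=N -> ctr[3]=0

Answer: N N N T N T N T N T N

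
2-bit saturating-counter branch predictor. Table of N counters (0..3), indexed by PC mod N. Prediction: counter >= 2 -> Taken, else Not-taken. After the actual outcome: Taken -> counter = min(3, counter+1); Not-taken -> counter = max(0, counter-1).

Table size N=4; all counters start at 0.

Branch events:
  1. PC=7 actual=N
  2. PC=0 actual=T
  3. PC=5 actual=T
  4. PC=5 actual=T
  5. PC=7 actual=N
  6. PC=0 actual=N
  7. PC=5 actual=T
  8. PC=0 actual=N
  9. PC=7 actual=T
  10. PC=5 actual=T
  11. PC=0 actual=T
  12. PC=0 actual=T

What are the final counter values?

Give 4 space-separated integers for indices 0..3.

Answer: 2 3 0 1

Derivation:
Ev 1: PC=7 idx=3 pred=N actual=N -> ctr[3]=0
Ev 2: PC=0 idx=0 pred=N actual=T -> ctr[0]=1
Ev 3: PC=5 idx=1 pred=N actual=T -> ctr[1]=1
Ev 4: PC=5 idx=1 pred=N actual=T -> ctr[1]=2
Ev 5: PC=7 idx=3 pred=N actual=N -> ctr[3]=0
Ev 6: PC=0 idx=0 pred=N actual=N -> ctr[0]=0
Ev 7: PC=5 idx=1 pred=T actual=T -> ctr[1]=3
Ev 8: PC=0 idx=0 pred=N actual=N -> ctr[0]=0
Ev 9: PC=7 idx=3 pred=N actual=T -> ctr[3]=1
Ev 10: PC=5 idx=1 pred=T actual=T -> ctr[1]=3
Ev 11: PC=0 idx=0 pred=N actual=T -> ctr[0]=1
Ev 12: PC=0 idx=0 pred=N actual=T -> ctr[0]=2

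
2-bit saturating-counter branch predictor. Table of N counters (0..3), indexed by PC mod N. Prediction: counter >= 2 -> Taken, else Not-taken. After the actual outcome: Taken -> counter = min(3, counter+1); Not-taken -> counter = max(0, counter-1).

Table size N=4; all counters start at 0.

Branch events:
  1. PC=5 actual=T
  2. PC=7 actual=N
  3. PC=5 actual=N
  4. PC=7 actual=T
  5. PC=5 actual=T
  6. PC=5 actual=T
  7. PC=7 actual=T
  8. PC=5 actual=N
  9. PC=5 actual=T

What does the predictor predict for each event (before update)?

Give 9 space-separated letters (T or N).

Answer: N N N N N N N T N

Derivation:
Ev 1: PC=5 idx=1 pred=N actual=T -> ctr[1]=1
Ev 2: PC=7 idx=3 pred=N actual=N -> ctr[3]=0
Ev 3: PC=5 idx=1 pred=N actual=N -> ctr[1]=0
Ev 4: PC=7 idx=3 pred=N actual=T -> ctr[3]=1
Ev 5: PC=5 idx=1 pred=N actual=T -> ctr[1]=1
Ev 6: PC=5 idx=1 pred=N actual=T -> ctr[1]=2
Ev 7: PC=7 idx=3 pred=N actual=T -> ctr[3]=2
Ev 8: PC=5 idx=1 pred=T actual=N -> ctr[1]=1
Ev 9: PC=5 idx=1 pred=N actual=T -> ctr[1]=2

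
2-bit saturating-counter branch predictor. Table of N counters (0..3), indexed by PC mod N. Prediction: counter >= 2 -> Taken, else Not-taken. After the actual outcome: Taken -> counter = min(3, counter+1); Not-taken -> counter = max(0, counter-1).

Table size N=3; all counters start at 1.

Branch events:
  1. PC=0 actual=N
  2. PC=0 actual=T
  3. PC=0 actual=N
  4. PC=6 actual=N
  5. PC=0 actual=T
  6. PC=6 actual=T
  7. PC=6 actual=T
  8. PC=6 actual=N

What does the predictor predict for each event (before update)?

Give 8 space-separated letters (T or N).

Ev 1: PC=0 idx=0 pred=N actual=N -> ctr[0]=0
Ev 2: PC=0 idx=0 pred=N actual=T -> ctr[0]=1
Ev 3: PC=0 idx=0 pred=N actual=N -> ctr[0]=0
Ev 4: PC=6 idx=0 pred=N actual=N -> ctr[0]=0
Ev 5: PC=0 idx=0 pred=N actual=T -> ctr[0]=1
Ev 6: PC=6 idx=0 pred=N actual=T -> ctr[0]=2
Ev 7: PC=6 idx=0 pred=T actual=T -> ctr[0]=3
Ev 8: PC=6 idx=0 pred=T actual=N -> ctr[0]=2

Answer: N N N N N N T T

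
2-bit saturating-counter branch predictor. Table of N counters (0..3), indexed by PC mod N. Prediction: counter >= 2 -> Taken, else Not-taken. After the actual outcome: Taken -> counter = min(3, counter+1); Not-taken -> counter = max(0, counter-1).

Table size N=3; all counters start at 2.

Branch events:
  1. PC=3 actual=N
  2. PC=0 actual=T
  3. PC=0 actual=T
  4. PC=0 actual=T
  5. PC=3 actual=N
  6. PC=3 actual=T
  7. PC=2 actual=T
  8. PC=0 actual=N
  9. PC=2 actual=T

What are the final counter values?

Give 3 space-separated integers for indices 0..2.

Answer: 2 2 3

Derivation:
Ev 1: PC=3 idx=0 pred=T actual=N -> ctr[0]=1
Ev 2: PC=0 idx=0 pred=N actual=T -> ctr[0]=2
Ev 3: PC=0 idx=0 pred=T actual=T -> ctr[0]=3
Ev 4: PC=0 idx=0 pred=T actual=T -> ctr[0]=3
Ev 5: PC=3 idx=0 pred=T actual=N -> ctr[0]=2
Ev 6: PC=3 idx=0 pred=T actual=T -> ctr[0]=3
Ev 7: PC=2 idx=2 pred=T actual=T -> ctr[2]=3
Ev 8: PC=0 idx=0 pred=T actual=N -> ctr[0]=2
Ev 9: PC=2 idx=2 pred=T actual=T -> ctr[2]=3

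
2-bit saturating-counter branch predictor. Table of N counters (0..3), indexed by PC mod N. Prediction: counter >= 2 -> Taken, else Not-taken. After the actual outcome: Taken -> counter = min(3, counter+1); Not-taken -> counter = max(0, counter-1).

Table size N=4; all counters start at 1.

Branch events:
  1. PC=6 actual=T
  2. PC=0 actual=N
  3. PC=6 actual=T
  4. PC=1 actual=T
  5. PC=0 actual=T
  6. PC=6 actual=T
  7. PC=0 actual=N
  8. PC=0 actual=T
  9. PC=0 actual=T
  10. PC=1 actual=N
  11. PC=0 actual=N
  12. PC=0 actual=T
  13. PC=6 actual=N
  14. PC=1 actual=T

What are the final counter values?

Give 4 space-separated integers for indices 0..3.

Answer: 2 2 2 1

Derivation:
Ev 1: PC=6 idx=2 pred=N actual=T -> ctr[2]=2
Ev 2: PC=0 idx=0 pred=N actual=N -> ctr[0]=0
Ev 3: PC=6 idx=2 pred=T actual=T -> ctr[2]=3
Ev 4: PC=1 idx=1 pred=N actual=T -> ctr[1]=2
Ev 5: PC=0 idx=0 pred=N actual=T -> ctr[0]=1
Ev 6: PC=6 idx=2 pred=T actual=T -> ctr[2]=3
Ev 7: PC=0 idx=0 pred=N actual=N -> ctr[0]=0
Ev 8: PC=0 idx=0 pred=N actual=T -> ctr[0]=1
Ev 9: PC=0 idx=0 pred=N actual=T -> ctr[0]=2
Ev 10: PC=1 idx=1 pred=T actual=N -> ctr[1]=1
Ev 11: PC=0 idx=0 pred=T actual=N -> ctr[0]=1
Ev 12: PC=0 idx=0 pred=N actual=T -> ctr[0]=2
Ev 13: PC=6 idx=2 pred=T actual=N -> ctr[2]=2
Ev 14: PC=1 idx=1 pred=N actual=T -> ctr[1]=2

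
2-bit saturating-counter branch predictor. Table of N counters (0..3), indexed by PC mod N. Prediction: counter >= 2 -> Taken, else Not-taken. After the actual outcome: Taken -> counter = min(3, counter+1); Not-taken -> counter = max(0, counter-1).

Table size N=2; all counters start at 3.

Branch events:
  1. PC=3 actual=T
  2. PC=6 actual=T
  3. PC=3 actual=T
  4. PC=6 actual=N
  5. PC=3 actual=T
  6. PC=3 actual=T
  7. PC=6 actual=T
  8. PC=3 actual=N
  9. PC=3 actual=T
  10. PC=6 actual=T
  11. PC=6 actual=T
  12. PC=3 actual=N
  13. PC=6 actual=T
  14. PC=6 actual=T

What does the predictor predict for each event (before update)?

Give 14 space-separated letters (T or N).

Answer: T T T T T T T T T T T T T T

Derivation:
Ev 1: PC=3 idx=1 pred=T actual=T -> ctr[1]=3
Ev 2: PC=6 idx=0 pred=T actual=T -> ctr[0]=3
Ev 3: PC=3 idx=1 pred=T actual=T -> ctr[1]=3
Ev 4: PC=6 idx=0 pred=T actual=N -> ctr[0]=2
Ev 5: PC=3 idx=1 pred=T actual=T -> ctr[1]=3
Ev 6: PC=3 idx=1 pred=T actual=T -> ctr[1]=3
Ev 7: PC=6 idx=0 pred=T actual=T -> ctr[0]=3
Ev 8: PC=3 idx=1 pred=T actual=N -> ctr[1]=2
Ev 9: PC=3 idx=1 pred=T actual=T -> ctr[1]=3
Ev 10: PC=6 idx=0 pred=T actual=T -> ctr[0]=3
Ev 11: PC=6 idx=0 pred=T actual=T -> ctr[0]=3
Ev 12: PC=3 idx=1 pred=T actual=N -> ctr[1]=2
Ev 13: PC=6 idx=0 pred=T actual=T -> ctr[0]=3
Ev 14: PC=6 idx=0 pred=T actual=T -> ctr[0]=3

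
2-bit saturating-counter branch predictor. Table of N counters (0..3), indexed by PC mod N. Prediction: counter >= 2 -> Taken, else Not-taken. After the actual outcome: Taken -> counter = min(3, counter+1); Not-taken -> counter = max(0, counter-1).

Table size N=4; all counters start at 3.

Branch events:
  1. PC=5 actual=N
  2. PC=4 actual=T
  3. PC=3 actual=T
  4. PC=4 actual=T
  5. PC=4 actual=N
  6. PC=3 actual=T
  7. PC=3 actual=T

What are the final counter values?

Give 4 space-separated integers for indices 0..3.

Answer: 2 2 3 3

Derivation:
Ev 1: PC=5 idx=1 pred=T actual=N -> ctr[1]=2
Ev 2: PC=4 idx=0 pred=T actual=T -> ctr[0]=3
Ev 3: PC=3 idx=3 pred=T actual=T -> ctr[3]=3
Ev 4: PC=4 idx=0 pred=T actual=T -> ctr[0]=3
Ev 5: PC=4 idx=0 pred=T actual=N -> ctr[0]=2
Ev 6: PC=3 idx=3 pred=T actual=T -> ctr[3]=3
Ev 7: PC=3 idx=3 pred=T actual=T -> ctr[3]=3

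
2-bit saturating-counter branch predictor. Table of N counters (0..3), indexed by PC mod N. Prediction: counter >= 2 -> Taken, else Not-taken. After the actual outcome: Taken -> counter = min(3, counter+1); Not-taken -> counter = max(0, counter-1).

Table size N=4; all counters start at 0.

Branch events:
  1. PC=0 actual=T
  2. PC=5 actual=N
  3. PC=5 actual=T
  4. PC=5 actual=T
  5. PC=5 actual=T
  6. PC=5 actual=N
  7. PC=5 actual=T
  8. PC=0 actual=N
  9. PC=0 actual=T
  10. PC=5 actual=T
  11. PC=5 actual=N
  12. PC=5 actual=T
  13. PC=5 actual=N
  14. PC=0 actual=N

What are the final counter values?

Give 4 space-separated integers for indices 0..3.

Answer: 0 2 0 0

Derivation:
Ev 1: PC=0 idx=0 pred=N actual=T -> ctr[0]=1
Ev 2: PC=5 idx=1 pred=N actual=N -> ctr[1]=0
Ev 3: PC=5 idx=1 pred=N actual=T -> ctr[1]=1
Ev 4: PC=5 idx=1 pred=N actual=T -> ctr[1]=2
Ev 5: PC=5 idx=1 pred=T actual=T -> ctr[1]=3
Ev 6: PC=5 idx=1 pred=T actual=N -> ctr[1]=2
Ev 7: PC=5 idx=1 pred=T actual=T -> ctr[1]=3
Ev 8: PC=0 idx=0 pred=N actual=N -> ctr[0]=0
Ev 9: PC=0 idx=0 pred=N actual=T -> ctr[0]=1
Ev 10: PC=5 idx=1 pred=T actual=T -> ctr[1]=3
Ev 11: PC=5 idx=1 pred=T actual=N -> ctr[1]=2
Ev 12: PC=5 idx=1 pred=T actual=T -> ctr[1]=3
Ev 13: PC=5 idx=1 pred=T actual=N -> ctr[1]=2
Ev 14: PC=0 idx=0 pred=N actual=N -> ctr[0]=0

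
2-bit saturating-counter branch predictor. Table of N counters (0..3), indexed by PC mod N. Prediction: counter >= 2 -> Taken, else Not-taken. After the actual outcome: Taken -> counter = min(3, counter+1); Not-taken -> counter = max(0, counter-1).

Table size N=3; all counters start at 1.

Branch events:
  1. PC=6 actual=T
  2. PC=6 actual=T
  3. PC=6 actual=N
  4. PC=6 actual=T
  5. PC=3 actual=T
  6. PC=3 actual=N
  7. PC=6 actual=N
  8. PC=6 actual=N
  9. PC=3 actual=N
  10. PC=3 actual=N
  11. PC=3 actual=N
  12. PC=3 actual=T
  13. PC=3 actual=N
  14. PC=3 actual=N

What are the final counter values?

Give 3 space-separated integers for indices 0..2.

Answer: 0 1 1

Derivation:
Ev 1: PC=6 idx=0 pred=N actual=T -> ctr[0]=2
Ev 2: PC=6 idx=0 pred=T actual=T -> ctr[0]=3
Ev 3: PC=6 idx=0 pred=T actual=N -> ctr[0]=2
Ev 4: PC=6 idx=0 pred=T actual=T -> ctr[0]=3
Ev 5: PC=3 idx=0 pred=T actual=T -> ctr[0]=3
Ev 6: PC=3 idx=0 pred=T actual=N -> ctr[0]=2
Ev 7: PC=6 idx=0 pred=T actual=N -> ctr[0]=1
Ev 8: PC=6 idx=0 pred=N actual=N -> ctr[0]=0
Ev 9: PC=3 idx=0 pred=N actual=N -> ctr[0]=0
Ev 10: PC=3 idx=0 pred=N actual=N -> ctr[0]=0
Ev 11: PC=3 idx=0 pred=N actual=N -> ctr[0]=0
Ev 12: PC=3 idx=0 pred=N actual=T -> ctr[0]=1
Ev 13: PC=3 idx=0 pred=N actual=N -> ctr[0]=0
Ev 14: PC=3 idx=0 pred=N actual=N -> ctr[0]=0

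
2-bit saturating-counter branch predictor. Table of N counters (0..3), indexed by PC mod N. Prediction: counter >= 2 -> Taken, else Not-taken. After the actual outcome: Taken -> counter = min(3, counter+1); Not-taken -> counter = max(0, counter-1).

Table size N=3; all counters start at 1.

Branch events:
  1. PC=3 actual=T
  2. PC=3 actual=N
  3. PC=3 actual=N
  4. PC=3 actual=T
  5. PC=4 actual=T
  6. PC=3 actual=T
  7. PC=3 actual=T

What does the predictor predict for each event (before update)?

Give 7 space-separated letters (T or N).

Ev 1: PC=3 idx=0 pred=N actual=T -> ctr[0]=2
Ev 2: PC=3 idx=0 pred=T actual=N -> ctr[0]=1
Ev 3: PC=3 idx=0 pred=N actual=N -> ctr[0]=0
Ev 4: PC=3 idx=0 pred=N actual=T -> ctr[0]=1
Ev 5: PC=4 idx=1 pred=N actual=T -> ctr[1]=2
Ev 6: PC=3 idx=0 pred=N actual=T -> ctr[0]=2
Ev 7: PC=3 idx=0 pred=T actual=T -> ctr[0]=3

Answer: N T N N N N T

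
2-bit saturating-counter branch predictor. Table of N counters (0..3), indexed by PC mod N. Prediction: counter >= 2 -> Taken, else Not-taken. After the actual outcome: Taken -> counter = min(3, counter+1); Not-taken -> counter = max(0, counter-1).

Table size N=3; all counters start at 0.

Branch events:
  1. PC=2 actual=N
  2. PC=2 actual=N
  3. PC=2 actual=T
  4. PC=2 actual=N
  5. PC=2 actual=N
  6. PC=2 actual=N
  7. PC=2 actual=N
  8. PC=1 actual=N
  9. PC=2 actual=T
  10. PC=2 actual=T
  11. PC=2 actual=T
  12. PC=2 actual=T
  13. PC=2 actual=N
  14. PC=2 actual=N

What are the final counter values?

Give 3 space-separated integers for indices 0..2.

Answer: 0 0 1

Derivation:
Ev 1: PC=2 idx=2 pred=N actual=N -> ctr[2]=0
Ev 2: PC=2 idx=2 pred=N actual=N -> ctr[2]=0
Ev 3: PC=2 idx=2 pred=N actual=T -> ctr[2]=1
Ev 4: PC=2 idx=2 pred=N actual=N -> ctr[2]=0
Ev 5: PC=2 idx=2 pred=N actual=N -> ctr[2]=0
Ev 6: PC=2 idx=2 pred=N actual=N -> ctr[2]=0
Ev 7: PC=2 idx=2 pred=N actual=N -> ctr[2]=0
Ev 8: PC=1 idx=1 pred=N actual=N -> ctr[1]=0
Ev 9: PC=2 idx=2 pred=N actual=T -> ctr[2]=1
Ev 10: PC=2 idx=2 pred=N actual=T -> ctr[2]=2
Ev 11: PC=2 idx=2 pred=T actual=T -> ctr[2]=3
Ev 12: PC=2 idx=2 pred=T actual=T -> ctr[2]=3
Ev 13: PC=2 idx=2 pred=T actual=N -> ctr[2]=2
Ev 14: PC=2 idx=2 pred=T actual=N -> ctr[2]=1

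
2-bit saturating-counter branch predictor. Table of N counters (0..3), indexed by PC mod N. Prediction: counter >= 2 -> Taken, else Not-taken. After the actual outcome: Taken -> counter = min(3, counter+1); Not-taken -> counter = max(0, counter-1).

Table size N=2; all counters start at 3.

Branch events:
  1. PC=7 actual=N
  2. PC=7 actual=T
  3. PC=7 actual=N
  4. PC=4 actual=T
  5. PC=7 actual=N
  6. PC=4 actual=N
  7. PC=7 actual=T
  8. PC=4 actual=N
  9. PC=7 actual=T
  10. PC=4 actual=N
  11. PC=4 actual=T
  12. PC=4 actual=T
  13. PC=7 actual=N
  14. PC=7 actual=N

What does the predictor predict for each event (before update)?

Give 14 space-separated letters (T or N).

Answer: T T T T T T N T T N N N T T

Derivation:
Ev 1: PC=7 idx=1 pred=T actual=N -> ctr[1]=2
Ev 2: PC=7 idx=1 pred=T actual=T -> ctr[1]=3
Ev 3: PC=7 idx=1 pred=T actual=N -> ctr[1]=2
Ev 4: PC=4 idx=0 pred=T actual=T -> ctr[0]=3
Ev 5: PC=7 idx=1 pred=T actual=N -> ctr[1]=1
Ev 6: PC=4 idx=0 pred=T actual=N -> ctr[0]=2
Ev 7: PC=7 idx=1 pred=N actual=T -> ctr[1]=2
Ev 8: PC=4 idx=0 pred=T actual=N -> ctr[0]=1
Ev 9: PC=7 idx=1 pred=T actual=T -> ctr[1]=3
Ev 10: PC=4 idx=0 pred=N actual=N -> ctr[0]=0
Ev 11: PC=4 idx=0 pred=N actual=T -> ctr[0]=1
Ev 12: PC=4 idx=0 pred=N actual=T -> ctr[0]=2
Ev 13: PC=7 idx=1 pred=T actual=N -> ctr[1]=2
Ev 14: PC=7 idx=1 pred=T actual=N -> ctr[1]=1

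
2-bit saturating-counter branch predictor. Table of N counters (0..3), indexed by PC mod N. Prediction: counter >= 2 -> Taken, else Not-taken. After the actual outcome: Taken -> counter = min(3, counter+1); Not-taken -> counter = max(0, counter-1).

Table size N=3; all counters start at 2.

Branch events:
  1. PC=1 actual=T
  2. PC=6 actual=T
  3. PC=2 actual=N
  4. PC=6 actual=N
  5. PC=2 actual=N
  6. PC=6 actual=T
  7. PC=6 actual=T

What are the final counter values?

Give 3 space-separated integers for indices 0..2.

Ev 1: PC=1 idx=1 pred=T actual=T -> ctr[1]=3
Ev 2: PC=6 idx=0 pred=T actual=T -> ctr[0]=3
Ev 3: PC=2 idx=2 pred=T actual=N -> ctr[2]=1
Ev 4: PC=6 idx=0 pred=T actual=N -> ctr[0]=2
Ev 5: PC=2 idx=2 pred=N actual=N -> ctr[2]=0
Ev 6: PC=6 idx=0 pred=T actual=T -> ctr[0]=3
Ev 7: PC=6 idx=0 pred=T actual=T -> ctr[0]=3

Answer: 3 3 0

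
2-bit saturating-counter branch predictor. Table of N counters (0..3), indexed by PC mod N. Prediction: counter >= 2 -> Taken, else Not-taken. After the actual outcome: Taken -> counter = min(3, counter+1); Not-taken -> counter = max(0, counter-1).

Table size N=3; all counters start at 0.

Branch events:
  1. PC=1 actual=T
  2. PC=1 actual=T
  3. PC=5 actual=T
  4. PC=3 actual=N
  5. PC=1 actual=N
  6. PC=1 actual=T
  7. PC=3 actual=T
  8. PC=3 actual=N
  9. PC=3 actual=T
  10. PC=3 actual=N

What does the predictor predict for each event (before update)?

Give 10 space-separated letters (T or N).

Ev 1: PC=1 idx=1 pred=N actual=T -> ctr[1]=1
Ev 2: PC=1 idx=1 pred=N actual=T -> ctr[1]=2
Ev 3: PC=5 idx=2 pred=N actual=T -> ctr[2]=1
Ev 4: PC=3 idx=0 pred=N actual=N -> ctr[0]=0
Ev 5: PC=1 idx=1 pred=T actual=N -> ctr[1]=1
Ev 6: PC=1 idx=1 pred=N actual=T -> ctr[1]=2
Ev 7: PC=3 idx=0 pred=N actual=T -> ctr[0]=1
Ev 8: PC=3 idx=0 pred=N actual=N -> ctr[0]=0
Ev 9: PC=3 idx=0 pred=N actual=T -> ctr[0]=1
Ev 10: PC=3 idx=0 pred=N actual=N -> ctr[0]=0

Answer: N N N N T N N N N N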